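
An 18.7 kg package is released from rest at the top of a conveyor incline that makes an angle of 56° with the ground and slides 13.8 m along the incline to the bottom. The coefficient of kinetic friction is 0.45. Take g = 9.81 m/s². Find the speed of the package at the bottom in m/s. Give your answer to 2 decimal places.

12.50 m/s

The weight component along the incline is mg sin 56° = 152.084 N and the normal force is N = mg cos 56° = 102.582 N.
Friction up the slope is f = μN = 0.45 × 102.582 = 46.162 N, so the net downslope force is 152.084 − 46.162 = 105.922 N and a = 105.922 / 18.7 = 5.6643 m/s².
Starting from rest over a distance of 13.8 m, v² = 2aL = 2 × 5.6643 × 13.8 = 156.3347, so v = 12.5034 m/s.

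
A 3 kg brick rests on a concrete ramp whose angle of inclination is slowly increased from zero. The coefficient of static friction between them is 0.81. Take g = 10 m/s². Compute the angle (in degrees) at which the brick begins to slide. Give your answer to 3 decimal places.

At the threshold of sliding, static friction is at its maximum μ_s N and exactly balances the weight component along the incline: mg sin θ = μ_s mg cos θ.
Hence tan θ = μ_s = 0.81, so θ = arctan(0.81) = 39.0075°.

39.007°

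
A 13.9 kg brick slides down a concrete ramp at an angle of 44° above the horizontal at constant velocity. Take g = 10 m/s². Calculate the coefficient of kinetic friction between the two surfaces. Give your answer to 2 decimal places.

0.97

At constant velocity the net force along the incline is zero: mg sin 44° = μ mg cos 44°.
So μ = tan 44° = 0.6947 / 0.7193 = 0.9658.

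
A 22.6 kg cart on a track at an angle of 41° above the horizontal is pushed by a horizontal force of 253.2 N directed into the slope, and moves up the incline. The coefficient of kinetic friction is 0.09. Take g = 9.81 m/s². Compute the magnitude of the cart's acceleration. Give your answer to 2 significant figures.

The horizontal push has components F cos 41° = 253.2 × 0.7547 = 191.090 N up the incline and F sin 41° = 253.2 × 0.6561 = 166.125 N pressing into the surface.
The normal force is therefore N = mg cos 41° + F sin 41° = 167.322 + 166.125 = 333.447 N, and kinetic friction down the slope is μN = 0.09 × 333.447 = 30.010 N.
Along the incline: F cos 41° − mg sin 41° − μN = ma, so 191.090 − 145.461 − 30.010 = 22.6 a, giving a = 0.6911 m/s².

0.69 m/s²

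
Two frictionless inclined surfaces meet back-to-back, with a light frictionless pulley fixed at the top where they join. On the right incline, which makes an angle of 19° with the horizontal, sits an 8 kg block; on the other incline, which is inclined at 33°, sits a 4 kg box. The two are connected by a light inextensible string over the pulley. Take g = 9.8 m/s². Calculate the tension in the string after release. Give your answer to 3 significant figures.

Resolve each weight along its own incline: the 8 kg mass has component 8 × 9.8 × sin 19° = 25.525 N down its slope, and the 4 kg mass has 4 × 9.8 × sin 33° = 21.350 N down its slope.
The 8 kg side's 25.525 N exceeds the other side's 21.350 N, so that mass slides down and the 4 kg mass slides up. Taking that direction as positive, Newton's second law for the whole system gives 25.525 − 21.350 = (8 + 4) a, so a = 4.175 / 12 = 0.3479 m/s².
For the 4 kg mass (up-slope positive): T − 21.350 = 4 × 0.3479, so T = 22.742 N.

22.7 N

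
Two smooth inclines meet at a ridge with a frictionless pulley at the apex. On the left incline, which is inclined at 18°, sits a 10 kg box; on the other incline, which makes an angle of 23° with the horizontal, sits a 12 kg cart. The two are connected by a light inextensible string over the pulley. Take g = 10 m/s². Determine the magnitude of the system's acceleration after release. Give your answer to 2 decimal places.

Resolve each weight along its own incline: the 10 kg mass has component 10 × 10 × sin 18° = 30.902 N down its slope, and the 12 kg mass has 12 × 10 × sin 23° = 46.888 N down its slope.
The 12 kg side's 46.888 N exceeds the other side's 30.902 N, so that mass slides down and the 10 kg mass slides up. Taking that direction as positive, Newton's second law for the whole system gives 46.888 − 30.902 = (10 + 12) a, so a = 15.986 / 22 = 0.7266 m/s².

0.73 m/s²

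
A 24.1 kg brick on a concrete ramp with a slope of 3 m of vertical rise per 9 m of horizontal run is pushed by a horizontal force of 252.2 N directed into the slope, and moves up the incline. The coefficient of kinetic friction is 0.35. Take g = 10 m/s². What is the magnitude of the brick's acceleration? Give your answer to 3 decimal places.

The horizontal push has components F cos 18.43° = 252.2 × 0.9487 = 239.262 N up the incline and F sin 18.43° = 252.2 × 0.3162 = 79.746 N pressing into the surface.
The normal force is therefore N = mg cos 18.43° + F sin 18.43° = 228.637 + 79.746 = 308.383 N, and kinetic friction down the slope is μN = 0.35 × 308.383 = 107.934 N.
Along the incline: F cos 18.43° − mg sin 18.43° − μN = ma, so 239.262 − 76.204 − 107.934 = 24.1 a, giving a = 2.2873 m/s².

2.287 m/s²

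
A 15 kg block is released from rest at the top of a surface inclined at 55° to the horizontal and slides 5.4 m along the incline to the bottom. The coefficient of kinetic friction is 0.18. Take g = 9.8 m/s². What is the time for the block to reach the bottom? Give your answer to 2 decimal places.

1.24 s

The weight component along the incline is mg sin 55° = 120.415 N and the normal force is N = mg cos 55° = 84.316 N.
Friction up the slope is f = μN = 0.18 × 84.316 = 15.177 N, so the net downslope force is 120.415 − 15.177 = 105.238 N and a = 105.238 / 15 = 7.0159 m/s².
Starting from rest, L = ½at², so t = √(2L/a) = √(2 × 5.4 / 7.0159) = 1.2407 s.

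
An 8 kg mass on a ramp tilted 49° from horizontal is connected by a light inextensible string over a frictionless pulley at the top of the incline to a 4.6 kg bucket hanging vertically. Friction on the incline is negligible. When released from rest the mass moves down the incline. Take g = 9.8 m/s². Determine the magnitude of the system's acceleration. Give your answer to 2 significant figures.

For the mass on the incline: the weight component along the slope is m₁g sin 49° = 8 × 9.8 × 0.7547 = 59.168 N and the normal force is N = m₁g cos 49° = 51.435 N.
Newton's second law for the mass (down-slope positive): 59.168 − T = 8 a. For the hanging bucket (upward positive): T − 4.6 × 9.8 = 4.6 a.
Adding the two equations eliminates T: 14.088 = 12.6 a, so a = 1.1181 m/s².

1.1 m/s²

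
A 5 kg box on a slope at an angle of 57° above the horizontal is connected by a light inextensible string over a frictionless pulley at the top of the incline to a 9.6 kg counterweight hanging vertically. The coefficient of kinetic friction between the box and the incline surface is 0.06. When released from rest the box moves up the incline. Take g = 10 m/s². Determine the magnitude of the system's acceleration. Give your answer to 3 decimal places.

For the box on the incline: the weight component along the slope is m₁g sin 57° = 5 × 10 × 0.8387 = 41.935 N and the normal force is N = m₁g cos 57° = 27.232 N.
Kinetic friction opposes the box's motion up the incline: f = μN = 0.06 × 27.232 = 1.634 N acting down the slope.
Newton's second law for the box (up-slope positive): T − 41.935 − 1.634 = 5 a. For the hanging counterweight (downward positive): 9.6 × 10 − T = 9.6 a.
Adding the two equations eliminates T: 52.431 = 14.6 a, so a = 3.5912 m/s².

3.591 m/s²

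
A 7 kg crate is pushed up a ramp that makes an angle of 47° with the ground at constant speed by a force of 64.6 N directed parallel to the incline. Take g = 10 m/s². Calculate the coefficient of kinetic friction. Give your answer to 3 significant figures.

At constant speed ΣF = 0 along the incline. The applied 64.6 N acts up the slope; the weight component mg sin 47° = 51.195 N and kinetic friction μN both act down the slope.
So 64.6 = 51.195 + μ × 47.740, giving μ = (64.6 − 51.195) / 47.740 = 0.2808.

0.281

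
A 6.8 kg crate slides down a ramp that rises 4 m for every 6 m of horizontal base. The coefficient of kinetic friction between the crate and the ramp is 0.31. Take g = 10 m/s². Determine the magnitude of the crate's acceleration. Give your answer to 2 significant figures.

3.0 m/s²

Resolving the weight along the incline: the component pulling the crate down the slope is mg sin 33.69° = 6.8 × 10 × 0.5547 = 37.720 N, and the normal force is N = mg cos 33.69° = 6.8 × 10 × 0.8321 = 56.583 N.
Kinetic friction acts up the slope with magnitude f = μN = 0.31 × 56.583 = 17.541 N.
Net force along the incline is 37.720 − 17.541 = 20.179 N, so a = 20.179 / 6.8 = 2.9675 m/s².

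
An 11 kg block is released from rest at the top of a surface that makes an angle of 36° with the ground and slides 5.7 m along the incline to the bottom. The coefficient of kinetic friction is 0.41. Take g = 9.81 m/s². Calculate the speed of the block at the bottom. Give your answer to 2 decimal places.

The weight component along the incline is mg sin 36° = 63.428 N and the normal force is N = mg cos 36° = 87.301 N.
Friction up the slope is f = μN = 0.41 × 87.301 = 35.793 N, so the net downslope force is 63.428 − 35.793 = 27.635 N and a = 27.635 / 11 = 2.5123 m/s².
Starting from rest over a distance of 5.7 m, v² = 2aL = 2 × 2.5123 × 5.7 = 28.6402, so v = 5.3517 m/s.

5.35 m/s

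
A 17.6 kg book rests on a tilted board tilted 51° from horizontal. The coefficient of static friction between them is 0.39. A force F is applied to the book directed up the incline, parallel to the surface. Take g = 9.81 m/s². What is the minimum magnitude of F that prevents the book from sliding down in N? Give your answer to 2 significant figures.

92 N

The normal force is N = mg cos 51° = 108.656 N. With F at its minimum the book is on the verge of sliding down, so static friction is at its maximum μ_s N = 0.39 × 108.656 = 42.376 N and acts up the slope.
Equilibrium along the incline: F + μ_s N = mg sin 51°, so F = 134.179 − 42.376 = 91.803 N.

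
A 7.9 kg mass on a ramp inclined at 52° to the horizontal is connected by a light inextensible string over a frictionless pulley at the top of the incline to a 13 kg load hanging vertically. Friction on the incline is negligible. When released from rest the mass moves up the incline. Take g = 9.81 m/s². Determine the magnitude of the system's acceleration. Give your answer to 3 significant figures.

3.18 m/s²

For the mass on the incline: the weight component along the slope is m₁g sin 52° = 7.9 × 9.81 × 0.7880 = 61.069 N and the normal force is N = m₁g cos 52° = 47.713 N.
Newton's second law for the mass (up-slope positive): T − 61.069 = 7.9 a. For the hanging load (downward positive): 13 × 9.81 − T = 13 a.
Adding the two equations eliminates T: 66.461 = 20.9 a, so a = 3.1800 m/s².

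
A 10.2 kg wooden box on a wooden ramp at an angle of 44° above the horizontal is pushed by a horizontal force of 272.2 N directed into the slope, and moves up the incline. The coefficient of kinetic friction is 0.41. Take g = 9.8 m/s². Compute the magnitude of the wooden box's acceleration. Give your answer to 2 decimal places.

1.90 m/s²

The horizontal push has components F cos 44° = 272.2 × 0.7193 = 195.793 N up the incline and F sin 44° = 272.2 × 0.6947 = 189.097 N pressing into the surface.
The normal force is therefore N = mg cos 44° + F sin 44° = 71.901 + 189.097 = 260.998 N, and kinetic friction down the slope is μN = 0.41 × 260.998 = 107.009 N.
Along the incline: F cos 44° − mg sin 44° − μN = ma, so 195.793 − 69.442 − 107.009 = 10.2 a, giving a = 1.8963 m/s².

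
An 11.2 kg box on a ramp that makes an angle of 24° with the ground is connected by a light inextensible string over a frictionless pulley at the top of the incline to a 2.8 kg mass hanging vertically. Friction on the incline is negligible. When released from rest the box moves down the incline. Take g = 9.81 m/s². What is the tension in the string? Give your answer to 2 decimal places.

30.91 N

For the box on the incline: the weight component along the slope is m₁g sin 24° = 11.2 × 9.81 × 0.4067 = 44.685 N and the normal force is N = m₁g cos 24° = 100.373 N.
Newton's second law for the box (down-slope positive): 44.685 − T = 11.2 a. For the hanging mass (upward positive): T − 2.8 × 9.81 = 2.8 a.
Adding the two equations eliminates T: 17.217 = 14 a, so a = 1.2298 m/s².
Then from the hanging mass's equation, T = 2.8 × (9.81 + 1.2298) = 30.911 N.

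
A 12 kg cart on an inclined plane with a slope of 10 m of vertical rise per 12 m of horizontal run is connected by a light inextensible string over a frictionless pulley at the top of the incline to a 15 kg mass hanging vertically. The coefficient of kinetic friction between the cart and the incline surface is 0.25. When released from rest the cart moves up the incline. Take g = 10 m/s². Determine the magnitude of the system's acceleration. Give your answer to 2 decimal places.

For the cart on the incline: the weight component along the slope is m₁g sin 39.81° = 12 × 10 × 0.6402 = 76.824 N and the normal force is N = m₁g cos 39.81° = 92.187 N.
Kinetic friction opposes the cart's motion up the incline: f = μN = 0.25 × 92.187 = 23.047 N acting down the slope.
Newton's second law for the cart (up-slope positive): T − 76.824 − 23.047 = 12 a. For the hanging mass (downward positive): 15 × 10 − T = 15 a.
Adding the two equations eliminates T: 50.129 = 27 a, so a = 1.8566 m/s².

1.86 m/s²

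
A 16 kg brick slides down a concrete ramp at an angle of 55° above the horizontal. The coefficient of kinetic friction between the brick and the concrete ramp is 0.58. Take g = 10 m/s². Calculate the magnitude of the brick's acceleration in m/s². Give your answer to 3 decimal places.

Resolving the weight along the incline: the component pulling the brick down the slope is mg sin 55° = 16 × 10 × 0.8192 = 131.072 N, and the normal force is N = mg cos 55° = 16 × 10 × 0.5736 = 91.776 N.
Kinetic friction acts up the slope with magnitude f = μN = 0.58 × 91.776 = 53.230 N.
Net force along the incline is 131.072 − 53.230 = 77.842 N, so a = 77.842 / 16 = 4.8651 m/s².

4.865 m/s²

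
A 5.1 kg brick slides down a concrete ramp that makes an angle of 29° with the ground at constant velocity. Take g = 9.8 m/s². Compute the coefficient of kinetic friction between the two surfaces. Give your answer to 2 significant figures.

0.55

At constant velocity the net force along the incline is zero: mg sin 29° = μ mg cos 29°.
So μ = tan 29° = 0.4848 / 0.8746 = 0.5543.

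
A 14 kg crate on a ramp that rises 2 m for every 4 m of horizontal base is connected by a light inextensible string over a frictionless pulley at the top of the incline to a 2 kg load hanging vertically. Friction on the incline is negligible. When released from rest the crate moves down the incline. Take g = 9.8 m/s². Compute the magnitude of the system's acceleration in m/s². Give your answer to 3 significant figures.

For the crate on the incline: the weight component along the slope is m₁g sin 26.57° = 14 × 9.8 × 0.4472 = 61.356 N and the normal force is N = m₁g cos 26.57° = 122.715 N.
Newton's second law for the crate (down-slope positive): 61.356 − T = 14 a. For the hanging load (upward positive): T − 2 × 9.8 = 2 a.
Adding the two equations eliminates T: 41.756 = 16 a, so a = 2.6098 m/s².

2.61 m/s²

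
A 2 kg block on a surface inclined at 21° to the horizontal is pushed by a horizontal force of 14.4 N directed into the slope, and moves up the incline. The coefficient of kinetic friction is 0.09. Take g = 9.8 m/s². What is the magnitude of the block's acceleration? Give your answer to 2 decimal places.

The horizontal push has components F cos 21° = 14.4 × 0.9336 = 13.444 N up the incline and F sin 21° = 14.4 × 0.3584 = 5.161 N pressing into the surface.
The normal force is therefore N = mg cos 21° + F sin 21° = 18.299 + 5.161 = 23.460 N, and kinetic friction down the slope is μN = 0.09 × 23.460 = 2.111 N.
Along the incline: F cos 21° − mg sin 21° − μN = ma, so 13.444 − 7.025 − 2.111 = 2 a, giving a = 2.1540 m/s².

2.15 m/s²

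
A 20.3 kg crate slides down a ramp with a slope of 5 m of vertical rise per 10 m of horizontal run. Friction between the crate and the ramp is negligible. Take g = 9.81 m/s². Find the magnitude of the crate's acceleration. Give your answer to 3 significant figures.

4.39 m/s²

Resolving the weight along the incline: the component pulling the crate down the slope is mg sin 26.57° = 20.3 × 9.81 × 0.4472 = 89.057 N, and the normal force is N = mg cos 26.57° = 20.3 × 9.81 × 0.8944 = 178.113 N.
With no friction the net force along the incline is 89.057 N, so a = g sin 26.57° = 89.057 / 20.3 = 4.3870 m/s².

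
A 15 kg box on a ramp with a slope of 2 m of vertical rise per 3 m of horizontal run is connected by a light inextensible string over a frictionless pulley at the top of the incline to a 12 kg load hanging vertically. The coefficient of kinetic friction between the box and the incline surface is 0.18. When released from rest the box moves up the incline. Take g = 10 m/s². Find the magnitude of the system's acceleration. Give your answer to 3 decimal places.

0.531 m/s²

For the box on the incline: the weight component along the slope is m₁g sin 33.69° = 15 × 10 × 0.5547 = 83.205 N and the normal force is N = m₁g cos 33.69° = 124.808 N.
Kinetic friction opposes the box's motion up the incline: f = μN = 0.18 × 124.808 = 22.465 N acting down the slope.
Newton's second law for the box (up-slope positive): T − 83.205 − 22.465 = 15 a. For the hanging load (downward positive): 12 × 10 − T = 12 a.
Adding the two equations eliminates T: 14.330 = 27 a, so a = 0.5307 m/s².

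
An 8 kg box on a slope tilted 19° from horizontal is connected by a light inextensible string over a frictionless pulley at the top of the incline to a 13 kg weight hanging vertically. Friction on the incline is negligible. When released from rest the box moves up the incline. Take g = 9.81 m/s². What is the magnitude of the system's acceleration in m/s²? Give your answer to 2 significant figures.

4.9 m/s²

For the box on the incline: the weight component along the slope is m₁g sin 19° = 8 × 9.81 × 0.3256 = 25.553 N and the normal force is N = m₁g cos 19° = 74.204 N.
Newton's second law for the box (up-slope positive): T − 25.553 = 8 a. For the hanging weight (downward positive): 13 × 9.81 − T = 13 a.
Adding the two equations eliminates T: 101.977 = 21 a, so a = 4.8560 m/s².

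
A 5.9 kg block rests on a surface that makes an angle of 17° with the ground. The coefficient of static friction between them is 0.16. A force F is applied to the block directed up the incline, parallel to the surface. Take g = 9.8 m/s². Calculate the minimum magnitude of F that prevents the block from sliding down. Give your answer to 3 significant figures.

The normal force is N = mg cos 17° = 55.294 N. With F at its minimum the block is on the verge of sliding down, so static friction is at its maximum μ_s N = 0.16 × 55.294 = 8.847 N and acts up the slope.
Equilibrium along the incline: F + μ_s N = mg sin 17°, so F = 16.905 − 8.847 = 8.058 N.

8.06 N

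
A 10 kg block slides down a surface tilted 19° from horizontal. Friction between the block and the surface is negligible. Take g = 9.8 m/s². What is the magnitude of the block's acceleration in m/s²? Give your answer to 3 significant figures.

3.19 m/s²

Resolving the weight along the incline: the component pulling the block down the slope is mg sin 19° = 10 × 9.8 × 0.3256 = 31.909 N, and the normal force is N = mg cos 19° = 10 × 9.8 × 0.9455 = 92.659 N.
With no friction the net force along the incline is 31.909 N, so a = g sin 19° = 31.909 / 10 = 3.1909 m/s².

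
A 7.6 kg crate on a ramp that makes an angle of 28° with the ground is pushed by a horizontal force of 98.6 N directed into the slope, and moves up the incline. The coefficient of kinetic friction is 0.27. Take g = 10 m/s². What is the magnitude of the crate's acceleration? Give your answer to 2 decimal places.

2.73 m/s²

The horizontal push has components F cos 28° = 98.6 × 0.8829 = 87.054 N up the incline and F sin 28° = 98.6 × 0.4695 = 46.293 N pressing into the surface.
The normal force is therefore N = mg cos 28° + F sin 28° = 67.100 + 46.293 = 113.393 N, and kinetic friction down the slope is μN = 0.27 × 113.393 = 30.616 N.
Along the incline: F cos 28° − mg sin 28° − μN = ma, so 87.054 − 35.682 − 30.616 = 7.6 a, giving a = 2.7311 m/s².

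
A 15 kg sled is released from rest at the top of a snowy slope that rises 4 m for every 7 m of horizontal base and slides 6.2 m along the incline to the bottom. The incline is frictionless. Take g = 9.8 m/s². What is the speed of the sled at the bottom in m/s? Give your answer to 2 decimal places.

7.76 m/s

The weight component along the incline is mg sin 29.74° = 72.932 N and the normal force is N = mg cos 29.74° = 127.632 N.
With no friction, a = g sin 29.74° = 4.8622 m/s².
Starting from rest over a distance of 6.2 m, v² = 2aL = 2 × 4.8622 × 6.2 = 60.2913, so v = 7.7647 m/s.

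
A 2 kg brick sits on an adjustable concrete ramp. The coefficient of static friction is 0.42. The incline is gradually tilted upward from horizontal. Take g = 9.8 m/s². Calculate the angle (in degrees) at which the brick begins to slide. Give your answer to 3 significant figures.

22.8°

At the threshold of sliding, static friction is at its maximum μ_s N and exactly balances the weight component along the incline: mg sin θ = μ_s mg cos θ.
Hence tan θ = μ_s = 0.42, so θ = arctan(0.42) = 22.7824°.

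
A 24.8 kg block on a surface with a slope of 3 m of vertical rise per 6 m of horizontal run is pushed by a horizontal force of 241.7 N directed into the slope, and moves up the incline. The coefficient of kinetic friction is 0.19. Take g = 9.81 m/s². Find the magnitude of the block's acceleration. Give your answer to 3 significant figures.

1.83 m/s²

The horizontal push has components F cos 26.57° = 241.7 × 0.8944 = 216.176 N up the incline and F sin 26.57° = 241.7 × 0.4472 = 108.088 N pressing into the surface.
The normal force is therefore N = mg cos 26.57° + F sin 26.57° = 217.597 + 108.088 = 325.685 N, and kinetic friction down the slope is μN = 0.19 × 325.685 = 61.880 N.
Along the incline: F cos 26.57° − mg sin 26.57° − μN = ma, so 216.176 − 108.798 − 61.880 = 24.8 a, giving a = 1.8346 m/s².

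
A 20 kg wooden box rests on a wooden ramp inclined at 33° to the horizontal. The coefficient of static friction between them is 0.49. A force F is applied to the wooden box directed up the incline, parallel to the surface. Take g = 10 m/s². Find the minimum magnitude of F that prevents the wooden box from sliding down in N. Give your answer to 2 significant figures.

The normal force is N = mg cos 33° = 167.734 N. With F at its minimum the wooden box is on the verge of sliding down, so static friction is at its maximum μ_s N = 0.49 × 167.734 = 82.190 N and acts up the slope.
Equilibrium along the incline: F + μ_s N = mg sin 33°, so F = 108.928 − 82.190 = 26.738 N.

27 N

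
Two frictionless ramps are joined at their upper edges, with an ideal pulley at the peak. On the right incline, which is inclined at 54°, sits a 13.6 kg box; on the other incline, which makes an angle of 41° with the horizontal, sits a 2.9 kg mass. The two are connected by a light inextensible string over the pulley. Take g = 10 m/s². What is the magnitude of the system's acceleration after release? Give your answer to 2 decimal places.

5.52 m/s²

Resolve each weight along its own incline: the 13.6 kg mass has component 13.6 × 10 × sin 54° = 110.026 N down its slope, and the 2.9 kg mass has 2.9 × 10 × sin 41° = 19.026 N down its slope.
The 13.6 kg side's 110.026 N exceeds the other side's 19.026 N, so that mass slides down and the 2.9 kg mass slides up. Taking that direction as positive, Newton's second law for the whole system gives 110.026 − 19.026 = (13.6 + 2.9) a, so a = 91.000 / 16.5 = 5.5152 m/s².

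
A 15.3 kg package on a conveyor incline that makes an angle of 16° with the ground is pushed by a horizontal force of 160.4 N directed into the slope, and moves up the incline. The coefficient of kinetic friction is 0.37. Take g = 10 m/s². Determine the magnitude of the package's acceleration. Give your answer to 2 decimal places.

2.70 m/s²

The horizontal push has components F cos 16° = 160.4 × 0.9613 = 154.193 N up the incline and F sin 16° = 160.4 × 0.2756 = 44.206 N pressing into the surface.
The normal force is therefore N = mg cos 16° + F sin 16° = 147.079 + 44.206 = 191.285 N, and kinetic friction down the slope is μN = 0.37 × 191.285 = 70.775 N.
Along the incline: F cos 16° − mg sin 16° − μN = ma, so 154.193 − 42.167 − 70.775 = 15.3 a, giving a = 2.6961 m/s².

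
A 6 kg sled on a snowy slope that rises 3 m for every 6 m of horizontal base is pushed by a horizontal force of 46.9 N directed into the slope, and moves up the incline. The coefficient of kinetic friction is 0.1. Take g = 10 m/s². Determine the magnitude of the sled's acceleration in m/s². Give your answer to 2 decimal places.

1.28 m/s²

The horizontal push has components F cos 26.57° = 46.9 × 0.8944 = 41.947 N up the incline and F sin 26.57° = 46.9 × 0.4472 = 20.974 N pressing into the surface.
The normal force is therefore N = mg cos 26.57° + F sin 26.57° = 53.664 + 20.974 = 74.638 N, and kinetic friction down the slope is μN = 0.1 × 74.638 = 7.464 N.
Along the incline: F cos 26.57° − mg sin 26.57° − μN = ma, so 41.947 − 26.832 − 7.464 = 6 a, giving a = 1.2752 m/s².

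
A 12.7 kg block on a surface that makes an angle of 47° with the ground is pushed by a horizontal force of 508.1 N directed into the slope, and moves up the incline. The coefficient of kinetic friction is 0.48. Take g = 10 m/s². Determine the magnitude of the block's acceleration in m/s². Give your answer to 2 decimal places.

The horizontal push has components F cos 47° = 508.1 × 0.6820 = 346.524 N up the incline and F sin 47° = 508.1 × 0.7314 = 371.624 N pressing into the surface.
The normal force is therefore N = mg cos 47° + F sin 47° = 86.614 + 371.624 = 458.238 N, and kinetic friction down the slope is μN = 0.48 × 458.238 = 219.954 N.
Along the incline: F cos 47° − mg sin 47° − μN = ma, so 346.524 − 92.888 − 219.954 = 12.7 a, giving a = 2.6521 m/s².

2.65 m/s²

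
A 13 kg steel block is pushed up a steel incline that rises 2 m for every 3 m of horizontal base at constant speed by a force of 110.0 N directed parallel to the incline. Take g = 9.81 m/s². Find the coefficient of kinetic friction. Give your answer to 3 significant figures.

0.370

At constant speed ΣF = 0 along the incline. The applied 110.0 N acts up the slope; the weight component mg sin 33.69° = 70.741 N and kinetic friction μN both act down the slope.
So 110.0 = 70.741 + μ × 106.111, giving μ = (110.0 − 70.741) / 106.111 = 0.3700.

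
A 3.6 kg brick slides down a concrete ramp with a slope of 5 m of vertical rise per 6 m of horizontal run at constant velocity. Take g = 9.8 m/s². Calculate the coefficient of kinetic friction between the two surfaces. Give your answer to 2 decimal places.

0.83

At constant velocity the net force along the incline is zero: mg sin 39.81° = μ mg cos 39.81°.
So μ = tan 39.81° = 0.6402 / 0.7682 = 0.8334.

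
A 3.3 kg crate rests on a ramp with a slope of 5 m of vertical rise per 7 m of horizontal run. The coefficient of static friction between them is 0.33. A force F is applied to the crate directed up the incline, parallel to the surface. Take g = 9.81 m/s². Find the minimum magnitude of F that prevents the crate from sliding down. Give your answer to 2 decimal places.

10.12 N

The normal force is N = mg cos 35.54° = 26.343 N. With F at its minimum the crate is on the verge of sliding down, so static friction is at its maximum μ_s N = 0.33 × 26.343 = 8.693 N and acts up the slope.
Equilibrium along the incline: F + μ_s N = mg sin 35.54°, so F = 18.816 − 8.693 = 10.123 N.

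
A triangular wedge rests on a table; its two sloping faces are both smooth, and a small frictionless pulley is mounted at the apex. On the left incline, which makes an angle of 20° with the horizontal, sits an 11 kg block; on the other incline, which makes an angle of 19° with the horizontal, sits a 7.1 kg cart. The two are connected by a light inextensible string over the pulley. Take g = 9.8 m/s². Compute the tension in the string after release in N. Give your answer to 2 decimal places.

28.23 N

Resolve each weight along its own incline: the 11 kg mass has component 11 × 9.8 × sin 20° = 36.870 N down its slope, and the 7.1 kg mass has 7.1 × 9.8 × sin 19° = 22.653 N down its slope.
The 11 kg side's 36.870 N exceeds the other side's 22.653 N, so that mass slides down and the 7.1 kg mass slides up. Taking that direction as positive, Newton's second law for the whole system gives 36.870 − 22.653 = (11 + 7.1) a, so a = 14.217 / 18.1 = 0.7855 m/s².
For the 7.1 kg mass (up-slope positive): T − 22.653 = 7.1 × 0.7855, so T = 28.230 N.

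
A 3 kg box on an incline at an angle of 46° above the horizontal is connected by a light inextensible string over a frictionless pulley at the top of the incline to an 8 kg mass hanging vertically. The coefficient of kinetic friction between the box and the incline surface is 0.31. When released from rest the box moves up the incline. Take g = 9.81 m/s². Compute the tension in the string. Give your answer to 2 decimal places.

41.41 N

For the box on the incline: the weight component along the slope is m₁g sin 46° = 3 × 9.81 × 0.7193 = 21.169 N and the normal force is N = m₁g cos 46° = 20.444 N.
Kinetic friction opposes the box's motion up the incline: f = μN = 0.31 × 20.444 = 6.338 N acting down the slope.
Newton's second law for the box (up-slope positive): T − 21.169 − 6.338 = 3 a. For the hanging mass (downward positive): 8 × 9.81 − T = 8 a.
Adding the two equations eliminates T: 50.973 = 11 a, so a = 4.6339 m/s².
Then from the hanging mass's equation, T = 8 × (9.81 − 4.6339) = 41.409 N.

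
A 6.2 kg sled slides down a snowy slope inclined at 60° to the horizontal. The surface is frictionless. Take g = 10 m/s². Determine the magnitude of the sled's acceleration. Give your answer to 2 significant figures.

Resolving the weight along the incline: the component pulling the sled down the slope is mg sin 60° = 6.2 × 10 × 0.8660 = 53.692 N, and the normal force is N = mg cos 60° = 6.2 × 10 × 0.5000 = 31.000 N.
With no friction the net force along the incline is 53.692 N, so a = g sin 60° = 53.692 / 6.2 = 8.6600 m/s².

8.7 m/s²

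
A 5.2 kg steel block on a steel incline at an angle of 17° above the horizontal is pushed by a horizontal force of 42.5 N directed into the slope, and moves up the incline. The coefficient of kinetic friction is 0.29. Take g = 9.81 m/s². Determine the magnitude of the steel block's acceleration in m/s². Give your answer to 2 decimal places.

The horizontal push has components F cos 17° = 42.5 × 0.9563 = 40.643 N up the incline and F sin 17° = 42.5 × 0.2924 = 12.427 N pressing into the surface.
The normal force is therefore N = mg cos 17° + F sin 17° = 48.783 + 12.427 = 61.210 N, and kinetic friction down the slope is μN = 0.29 × 61.210 = 17.751 N.
Along the incline: F cos 17° − mg sin 17° − μN = ma, so 40.643 − 14.916 − 17.751 = 5.2 a, giving a = 1.5338 m/s².

1.53 m/s²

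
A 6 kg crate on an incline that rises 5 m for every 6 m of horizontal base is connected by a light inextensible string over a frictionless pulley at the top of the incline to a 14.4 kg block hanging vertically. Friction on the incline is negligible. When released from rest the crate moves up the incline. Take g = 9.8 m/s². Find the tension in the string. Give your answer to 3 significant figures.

68.1 N

For the crate on the incline: the weight component along the slope is m₁g sin 39.81° = 6 × 9.8 × 0.6402 = 37.644 N and the normal force is N = m₁g cos 39.81° = 45.171 N.
Newton's second law for the crate (up-slope positive): T − 37.644 = 6 a. For the hanging block (downward positive): 14.4 × 9.8 − T = 14.4 a.
Adding the two equations eliminates T: 103.476 = 20.4 a, so a = 5.0724 m/s².
Then from the hanging block's equation, T = 14.4 × (9.8 − 5.0724) = 68.077 N.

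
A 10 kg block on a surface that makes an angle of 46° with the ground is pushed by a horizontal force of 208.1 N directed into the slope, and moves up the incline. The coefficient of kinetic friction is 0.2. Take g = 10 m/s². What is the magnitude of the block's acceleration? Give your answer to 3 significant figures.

The horizontal push has components F cos 46° = 208.1 × 0.6947 = 144.567 N up the incline and F sin 46° = 208.1 × 0.7193 = 149.686 N pressing into the surface.
The normal force is therefore N = mg cos 46° + F sin 46° = 69.470 + 149.686 = 219.156 N, and kinetic friction down the slope is μN = 0.2 × 219.156 = 43.831 N.
Along the incline: F cos 46° − mg sin 46° − μN = ma, so 144.567 − 71.930 − 43.831 = 10 a, giving a = 2.8806 m/s².

2.88 m/s²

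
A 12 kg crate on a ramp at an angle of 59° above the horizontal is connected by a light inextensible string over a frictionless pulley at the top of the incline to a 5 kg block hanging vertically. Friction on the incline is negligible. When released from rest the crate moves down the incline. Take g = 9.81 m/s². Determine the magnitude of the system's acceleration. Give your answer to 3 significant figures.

For the crate on the incline: the weight component along the slope is m₁g sin 59° = 12 × 9.81 × 0.8572 = 100.910 N and the normal force is N = m₁g cos 59° = 60.630 N.
Newton's second law for the crate (down-slope positive): 100.910 − T = 12 a. For the hanging block (upward positive): T − 5 × 9.81 = 5 a.
Adding the two equations eliminates T: 51.860 = 17 a, so a = 3.0506 m/s².

3.05 m/s²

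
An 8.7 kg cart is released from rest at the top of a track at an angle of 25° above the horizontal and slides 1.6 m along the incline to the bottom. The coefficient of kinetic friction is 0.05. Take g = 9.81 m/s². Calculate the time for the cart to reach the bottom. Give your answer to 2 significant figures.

The weight component along the incline is mg sin 25° = 36.069 N and the normal force is N = mg cos 25° = 77.351 N.
Friction up the slope is f = μN = 0.05 × 77.351 = 3.868 N, so the net downslope force is 36.069 − 3.868 = 32.201 N and a = 32.201 / 8.7 = 3.7013 m/s².
Starting from rest, L = ½at², so t = √(2L/a) = √(2 × 1.6 / 3.7013) = 0.9298 s.

0.93 s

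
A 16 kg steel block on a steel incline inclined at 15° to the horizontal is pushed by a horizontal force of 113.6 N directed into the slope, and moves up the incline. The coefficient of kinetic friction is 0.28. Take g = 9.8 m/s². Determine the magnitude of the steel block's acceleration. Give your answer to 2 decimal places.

The horizontal push has components F cos 15° = 113.6 × 0.9659 = 109.726 N up the incline and F sin 15° = 113.6 × 0.2588 = 29.400 N pressing into the surface.
The normal force is therefore N = mg cos 15° + F sin 15° = 151.453 + 29.400 = 180.853 N, and kinetic friction down the slope is μN = 0.28 × 180.853 = 50.639 N.
Along the incline: F cos 15° − mg sin 15° − μN = ma, so 109.726 − 40.580 − 50.639 = 16 a, giving a = 1.1567 m/s².

1.16 m/s²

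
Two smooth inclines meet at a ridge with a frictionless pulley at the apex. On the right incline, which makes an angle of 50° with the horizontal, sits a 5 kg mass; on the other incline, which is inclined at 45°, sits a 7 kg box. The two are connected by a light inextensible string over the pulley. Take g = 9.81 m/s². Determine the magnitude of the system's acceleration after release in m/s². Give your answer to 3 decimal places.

0.915 m/s²

Resolve each weight along its own incline: the 5 kg mass has component 5 × 9.81 × sin 50° = 37.574 N down its slope, and the 7 kg mass has 7 × 9.81 × sin 45° = 48.557 N down its slope.
The 7 kg side's 48.557 N exceeds the other side's 37.574 N, so that mass slides down and the 5 kg mass slides up. Taking that direction as positive, Newton's second law for the whole system gives 48.557 − 37.574 = (5 + 7) a, so a = 10.983 / 12 = 0.9153 m/s².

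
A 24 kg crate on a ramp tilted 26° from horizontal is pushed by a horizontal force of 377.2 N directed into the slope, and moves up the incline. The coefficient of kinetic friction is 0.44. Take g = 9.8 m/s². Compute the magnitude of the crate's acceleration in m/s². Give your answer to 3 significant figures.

The horizontal push has components F cos 26° = 377.2 × 0.8988 = 339.027 N up the incline and F sin 26° = 377.2 × 0.4384 = 165.364 N pressing into the surface.
The normal force is therefore N = mg cos 26° + F sin 26° = 211.398 + 165.364 = 376.762 N, and kinetic friction down the slope is μN = 0.44 × 376.762 = 165.775 N.
Along the incline: F cos 26° − mg sin 26° − μN = ma, so 339.027 − 103.112 − 165.775 = 24 a, giving a = 2.9225 m/s².

2.92 m/s²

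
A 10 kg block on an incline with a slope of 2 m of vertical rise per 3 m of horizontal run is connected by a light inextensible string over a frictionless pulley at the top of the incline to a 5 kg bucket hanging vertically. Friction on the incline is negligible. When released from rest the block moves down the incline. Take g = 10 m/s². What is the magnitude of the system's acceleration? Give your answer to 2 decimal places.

0.36 m/s²

For the block on the incline: the weight component along the slope is m₁g sin 33.69° = 10 × 10 × 0.5547 = 55.470 N and the normal force is N = m₁g cos 33.69° = 83.205 N.
Newton's second law for the block (down-slope positive): 55.470 − T = 10 a. For the hanging bucket (upward positive): T − 5 × 10 = 5 a.
Adding the two equations eliminates T: 5.470 = 15 a, so a = 0.3647 m/s².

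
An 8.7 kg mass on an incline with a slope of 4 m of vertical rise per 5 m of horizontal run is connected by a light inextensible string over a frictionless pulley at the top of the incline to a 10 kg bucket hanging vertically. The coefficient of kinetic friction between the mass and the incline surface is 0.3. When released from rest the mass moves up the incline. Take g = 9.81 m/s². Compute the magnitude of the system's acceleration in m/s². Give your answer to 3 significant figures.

For the mass on the incline: the weight component along the slope is m₁g sin 38.66° = 8.7 × 9.81 × 0.6247 = 53.316 N and the normal force is N = m₁g cos 38.66° = 66.645 N.
Kinetic friction opposes the mass's motion up the incline: f = μN = 0.3 × 66.645 = 19.993 N acting down the slope.
Newton's second law for the mass (up-slope positive): T − 53.316 − 19.993 = 8.7 a. For the hanging bucket (downward positive): 10 × 9.81 − T = 10 a.
Adding the two equations eliminates T: 24.791 = 18.7 a, so a = 1.3257 m/s².

1.33 m/s²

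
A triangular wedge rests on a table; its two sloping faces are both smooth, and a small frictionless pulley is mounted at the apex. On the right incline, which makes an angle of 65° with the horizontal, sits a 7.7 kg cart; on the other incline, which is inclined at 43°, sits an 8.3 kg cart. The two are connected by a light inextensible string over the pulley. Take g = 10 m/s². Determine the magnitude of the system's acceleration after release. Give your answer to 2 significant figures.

Resolve each weight along its own incline: the 7.7 kg mass has component 7.7 × 10 × sin 65° = 69.786 N down its slope, and the 8.3 kg mass has 8.3 × 10 × sin 43° = 56.606 N down its slope.
The 7.7 kg side's 69.786 N exceeds the other side's 56.606 N, so that mass slides down and the 8.3 kg mass slides up. Taking that direction as positive, Newton's second law for the whole system gives 69.786 − 56.606 = (7.7 + 8.3) a, so a = 13.180 / 16 = 0.8237 m/s².

0.82 m/s²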